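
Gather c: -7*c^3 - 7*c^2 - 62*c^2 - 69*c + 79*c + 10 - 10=-7*c^3 - 69*c^2 + 10*c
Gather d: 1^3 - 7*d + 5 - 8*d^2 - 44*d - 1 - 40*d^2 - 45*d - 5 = -48*d^2 - 96*d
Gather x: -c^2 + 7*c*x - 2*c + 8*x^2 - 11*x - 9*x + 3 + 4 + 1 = -c^2 - 2*c + 8*x^2 + x*(7*c - 20) + 8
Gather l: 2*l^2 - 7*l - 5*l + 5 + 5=2*l^2 - 12*l + 10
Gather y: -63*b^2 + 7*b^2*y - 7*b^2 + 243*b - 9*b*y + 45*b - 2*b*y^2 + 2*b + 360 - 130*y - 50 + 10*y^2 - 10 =-70*b^2 + 290*b + y^2*(10 - 2*b) + y*(7*b^2 - 9*b - 130) + 300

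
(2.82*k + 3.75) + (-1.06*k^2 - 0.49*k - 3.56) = -1.06*k^2 + 2.33*k + 0.19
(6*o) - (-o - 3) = 7*o + 3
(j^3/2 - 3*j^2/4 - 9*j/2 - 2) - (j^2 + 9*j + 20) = j^3/2 - 7*j^2/4 - 27*j/2 - 22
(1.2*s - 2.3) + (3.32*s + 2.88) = 4.52*s + 0.58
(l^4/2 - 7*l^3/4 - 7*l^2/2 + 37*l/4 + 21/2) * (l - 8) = l^5/2 - 23*l^4/4 + 21*l^3/2 + 149*l^2/4 - 127*l/2 - 84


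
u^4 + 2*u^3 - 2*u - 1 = (u - 1)*(u + 1)^3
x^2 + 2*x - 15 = (x - 3)*(x + 5)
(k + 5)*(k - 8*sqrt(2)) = k^2 - 8*sqrt(2)*k + 5*k - 40*sqrt(2)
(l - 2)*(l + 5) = l^2 + 3*l - 10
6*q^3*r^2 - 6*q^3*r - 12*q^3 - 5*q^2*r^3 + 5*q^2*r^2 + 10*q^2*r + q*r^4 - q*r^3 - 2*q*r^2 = (-3*q + r)*(-2*q + r)*(r - 2)*(q*r + q)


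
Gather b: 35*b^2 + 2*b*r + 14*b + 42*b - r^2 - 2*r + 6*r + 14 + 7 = 35*b^2 + b*(2*r + 56) - r^2 + 4*r + 21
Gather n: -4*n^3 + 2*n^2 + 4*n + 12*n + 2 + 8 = -4*n^3 + 2*n^2 + 16*n + 10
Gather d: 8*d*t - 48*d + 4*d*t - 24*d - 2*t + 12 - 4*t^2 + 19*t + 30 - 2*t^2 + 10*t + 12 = d*(12*t - 72) - 6*t^2 + 27*t + 54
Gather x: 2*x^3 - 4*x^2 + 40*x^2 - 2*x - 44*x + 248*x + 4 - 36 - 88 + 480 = 2*x^3 + 36*x^2 + 202*x + 360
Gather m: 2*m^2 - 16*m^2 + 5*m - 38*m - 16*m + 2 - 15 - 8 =-14*m^2 - 49*m - 21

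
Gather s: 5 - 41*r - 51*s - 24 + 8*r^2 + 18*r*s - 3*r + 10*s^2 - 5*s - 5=8*r^2 - 44*r + 10*s^2 + s*(18*r - 56) - 24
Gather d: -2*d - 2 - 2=-2*d - 4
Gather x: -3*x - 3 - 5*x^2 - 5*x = -5*x^2 - 8*x - 3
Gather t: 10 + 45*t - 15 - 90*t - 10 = -45*t - 15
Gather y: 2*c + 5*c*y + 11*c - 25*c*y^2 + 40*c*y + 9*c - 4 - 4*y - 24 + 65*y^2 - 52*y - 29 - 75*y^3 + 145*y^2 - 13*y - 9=22*c - 75*y^3 + y^2*(210 - 25*c) + y*(45*c - 69) - 66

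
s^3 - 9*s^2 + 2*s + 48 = (s - 8)*(s - 3)*(s + 2)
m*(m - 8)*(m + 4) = m^3 - 4*m^2 - 32*m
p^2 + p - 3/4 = (p - 1/2)*(p + 3/2)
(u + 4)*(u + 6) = u^2 + 10*u + 24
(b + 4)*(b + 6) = b^2 + 10*b + 24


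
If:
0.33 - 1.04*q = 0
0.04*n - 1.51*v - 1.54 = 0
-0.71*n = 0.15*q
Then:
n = -0.07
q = 0.32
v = -1.02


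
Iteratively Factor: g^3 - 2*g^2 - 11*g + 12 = (g - 1)*(g^2 - g - 12) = (g - 1)*(g + 3)*(g - 4)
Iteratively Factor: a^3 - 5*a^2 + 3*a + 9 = (a - 3)*(a^2 - 2*a - 3) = (a - 3)^2*(a + 1)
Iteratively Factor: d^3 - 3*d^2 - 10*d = (d - 5)*(d^2 + 2*d) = (d - 5)*(d + 2)*(d)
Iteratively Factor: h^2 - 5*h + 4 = (h - 4)*(h - 1)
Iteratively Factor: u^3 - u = (u + 1)*(u^2 - u) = u*(u + 1)*(u - 1)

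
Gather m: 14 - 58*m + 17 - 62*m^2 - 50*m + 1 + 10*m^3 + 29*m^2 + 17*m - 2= 10*m^3 - 33*m^2 - 91*m + 30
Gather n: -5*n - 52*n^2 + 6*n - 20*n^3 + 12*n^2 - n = -20*n^3 - 40*n^2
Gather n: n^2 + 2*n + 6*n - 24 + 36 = n^2 + 8*n + 12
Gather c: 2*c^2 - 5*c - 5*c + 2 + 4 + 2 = 2*c^2 - 10*c + 8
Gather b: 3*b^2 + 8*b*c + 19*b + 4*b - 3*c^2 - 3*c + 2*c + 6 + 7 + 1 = 3*b^2 + b*(8*c + 23) - 3*c^2 - c + 14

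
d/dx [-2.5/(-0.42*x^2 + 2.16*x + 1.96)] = (5.4 - 2.1*x)/(-0.42*x^2 + 2.16*x + 1.96)^2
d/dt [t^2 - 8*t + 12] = 2*t - 8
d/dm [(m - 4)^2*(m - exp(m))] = (m - 4)*(2*m + (1 - exp(m))*(m - 4) - 2*exp(m))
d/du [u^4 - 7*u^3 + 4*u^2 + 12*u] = 4*u^3 - 21*u^2 + 8*u + 12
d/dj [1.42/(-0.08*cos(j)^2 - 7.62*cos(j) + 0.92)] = -(0.2272*cos(j) + 10.8204)*sin(j)/(0.08*cos(j)^2 + 7.62*cos(j) - 0.92)^2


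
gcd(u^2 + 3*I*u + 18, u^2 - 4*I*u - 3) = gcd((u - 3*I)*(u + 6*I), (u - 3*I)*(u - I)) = u - 3*I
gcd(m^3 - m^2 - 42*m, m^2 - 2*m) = m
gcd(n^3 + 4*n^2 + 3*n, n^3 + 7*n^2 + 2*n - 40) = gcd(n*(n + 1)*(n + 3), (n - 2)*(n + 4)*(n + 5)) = 1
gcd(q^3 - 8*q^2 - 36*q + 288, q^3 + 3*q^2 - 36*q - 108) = q^2 - 36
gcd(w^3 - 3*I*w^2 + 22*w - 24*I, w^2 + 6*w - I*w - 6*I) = w - I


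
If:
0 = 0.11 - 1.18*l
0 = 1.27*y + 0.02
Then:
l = 0.09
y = -0.02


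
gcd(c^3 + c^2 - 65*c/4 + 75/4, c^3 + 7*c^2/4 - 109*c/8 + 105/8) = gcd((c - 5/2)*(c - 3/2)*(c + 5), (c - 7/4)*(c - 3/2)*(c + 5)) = c^2 + 7*c/2 - 15/2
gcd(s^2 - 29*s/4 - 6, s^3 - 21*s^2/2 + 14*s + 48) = s - 8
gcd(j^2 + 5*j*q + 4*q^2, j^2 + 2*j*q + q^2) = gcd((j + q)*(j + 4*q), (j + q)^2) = j + q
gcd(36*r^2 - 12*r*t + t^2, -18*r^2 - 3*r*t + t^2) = 6*r - t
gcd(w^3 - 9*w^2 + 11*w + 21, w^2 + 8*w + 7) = w + 1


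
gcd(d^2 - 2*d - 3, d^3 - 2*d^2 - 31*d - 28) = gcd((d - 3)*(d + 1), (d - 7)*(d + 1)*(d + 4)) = d + 1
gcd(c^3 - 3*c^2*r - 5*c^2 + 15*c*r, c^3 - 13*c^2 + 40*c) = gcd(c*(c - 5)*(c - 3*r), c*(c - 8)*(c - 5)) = c^2 - 5*c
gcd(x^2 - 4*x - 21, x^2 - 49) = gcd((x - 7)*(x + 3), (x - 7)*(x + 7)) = x - 7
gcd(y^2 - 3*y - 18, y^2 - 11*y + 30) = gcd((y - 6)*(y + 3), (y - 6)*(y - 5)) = y - 6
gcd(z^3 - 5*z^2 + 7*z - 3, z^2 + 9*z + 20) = 1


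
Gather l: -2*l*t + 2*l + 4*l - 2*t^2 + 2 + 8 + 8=l*(6 - 2*t) - 2*t^2 + 18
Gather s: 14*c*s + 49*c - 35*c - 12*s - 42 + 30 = 14*c + s*(14*c - 12) - 12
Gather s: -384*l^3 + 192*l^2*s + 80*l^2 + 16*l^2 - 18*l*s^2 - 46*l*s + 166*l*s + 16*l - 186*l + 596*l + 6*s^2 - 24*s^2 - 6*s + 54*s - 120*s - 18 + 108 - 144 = -384*l^3 + 96*l^2 + 426*l + s^2*(-18*l - 18) + s*(192*l^2 + 120*l - 72) - 54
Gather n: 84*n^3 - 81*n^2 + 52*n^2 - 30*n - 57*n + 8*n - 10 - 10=84*n^3 - 29*n^2 - 79*n - 20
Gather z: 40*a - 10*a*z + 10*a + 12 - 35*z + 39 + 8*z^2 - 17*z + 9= 50*a + 8*z^2 + z*(-10*a - 52) + 60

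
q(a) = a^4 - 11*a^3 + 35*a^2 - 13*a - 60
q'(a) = 4*a^3 - 33*a^2 + 70*a - 13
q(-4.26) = 1810.28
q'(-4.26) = -1219.31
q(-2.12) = 249.87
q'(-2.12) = -347.83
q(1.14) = -43.94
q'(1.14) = 29.84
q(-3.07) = 716.89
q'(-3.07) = -654.66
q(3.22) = 1.29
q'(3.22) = 3.79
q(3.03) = 0.23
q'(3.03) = 7.40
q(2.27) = -11.27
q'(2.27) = 22.64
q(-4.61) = 2273.10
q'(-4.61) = -1428.91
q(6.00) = 42.00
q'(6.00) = 83.00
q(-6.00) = 4950.00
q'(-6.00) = -2485.00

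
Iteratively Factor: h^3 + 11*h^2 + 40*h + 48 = (h + 3)*(h^2 + 8*h + 16) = (h + 3)*(h + 4)*(h + 4)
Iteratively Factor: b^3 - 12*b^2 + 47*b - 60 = (b - 3)*(b^2 - 9*b + 20) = (b - 5)*(b - 3)*(b - 4)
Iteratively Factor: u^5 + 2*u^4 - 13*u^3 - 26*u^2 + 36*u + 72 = (u + 2)*(u^4 - 13*u^2 + 36) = (u + 2)*(u + 3)*(u^3 - 3*u^2 - 4*u + 12) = (u - 2)*(u + 2)*(u + 3)*(u^2 - u - 6) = (u - 3)*(u - 2)*(u + 2)*(u + 3)*(u + 2)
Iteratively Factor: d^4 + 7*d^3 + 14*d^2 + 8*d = (d + 4)*(d^3 + 3*d^2 + 2*d) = d*(d + 4)*(d^2 + 3*d + 2) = d*(d + 1)*(d + 4)*(d + 2)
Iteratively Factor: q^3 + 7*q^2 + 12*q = (q + 4)*(q^2 + 3*q) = q*(q + 4)*(q + 3)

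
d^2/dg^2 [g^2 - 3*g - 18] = 2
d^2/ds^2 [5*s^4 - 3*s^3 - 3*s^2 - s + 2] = 60*s^2 - 18*s - 6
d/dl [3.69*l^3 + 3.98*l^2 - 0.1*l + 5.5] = 11.07*l^2 + 7.96*l - 0.1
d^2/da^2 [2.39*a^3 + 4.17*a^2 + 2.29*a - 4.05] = 14.34*a + 8.34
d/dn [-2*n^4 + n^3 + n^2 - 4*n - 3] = -8*n^3 + 3*n^2 + 2*n - 4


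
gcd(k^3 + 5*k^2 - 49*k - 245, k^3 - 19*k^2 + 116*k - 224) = k - 7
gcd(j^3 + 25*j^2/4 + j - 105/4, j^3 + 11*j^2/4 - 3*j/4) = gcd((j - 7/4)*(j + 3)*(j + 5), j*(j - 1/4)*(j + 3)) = j + 3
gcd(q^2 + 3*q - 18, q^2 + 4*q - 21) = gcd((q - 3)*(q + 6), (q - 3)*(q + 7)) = q - 3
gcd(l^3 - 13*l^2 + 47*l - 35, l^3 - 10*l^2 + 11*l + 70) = l^2 - 12*l + 35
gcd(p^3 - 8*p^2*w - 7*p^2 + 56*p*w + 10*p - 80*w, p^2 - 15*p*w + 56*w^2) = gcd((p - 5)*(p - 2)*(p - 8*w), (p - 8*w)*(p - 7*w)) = p - 8*w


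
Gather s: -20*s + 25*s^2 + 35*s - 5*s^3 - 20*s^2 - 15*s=-5*s^3 + 5*s^2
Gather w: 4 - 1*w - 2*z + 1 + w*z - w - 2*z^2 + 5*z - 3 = w*(z - 2) - 2*z^2 + 3*z + 2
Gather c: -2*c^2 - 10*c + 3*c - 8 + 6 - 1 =-2*c^2 - 7*c - 3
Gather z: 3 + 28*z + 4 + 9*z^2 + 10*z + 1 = 9*z^2 + 38*z + 8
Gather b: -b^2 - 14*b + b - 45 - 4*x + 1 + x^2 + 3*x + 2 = -b^2 - 13*b + x^2 - x - 42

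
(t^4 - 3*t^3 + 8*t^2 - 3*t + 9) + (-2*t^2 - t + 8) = t^4 - 3*t^3 + 6*t^2 - 4*t + 17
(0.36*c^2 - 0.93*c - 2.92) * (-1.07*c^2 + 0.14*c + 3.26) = -0.3852*c^4 + 1.0455*c^3 + 4.1678*c^2 - 3.4406*c - 9.5192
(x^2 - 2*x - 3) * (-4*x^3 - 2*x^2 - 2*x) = -4*x^5 + 6*x^4 + 14*x^3 + 10*x^2 + 6*x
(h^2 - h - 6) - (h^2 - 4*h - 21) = 3*h + 15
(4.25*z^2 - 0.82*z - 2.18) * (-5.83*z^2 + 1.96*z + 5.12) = -24.7775*z^4 + 13.1106*z^3 + 32.8622*z^2 - 8.4712*z - 11.1616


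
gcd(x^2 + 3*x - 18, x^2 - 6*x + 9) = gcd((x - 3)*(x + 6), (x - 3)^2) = x - 3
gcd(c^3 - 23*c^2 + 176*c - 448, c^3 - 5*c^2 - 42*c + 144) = c - 8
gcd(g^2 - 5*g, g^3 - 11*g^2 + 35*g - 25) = g - 5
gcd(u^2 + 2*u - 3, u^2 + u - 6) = u + 3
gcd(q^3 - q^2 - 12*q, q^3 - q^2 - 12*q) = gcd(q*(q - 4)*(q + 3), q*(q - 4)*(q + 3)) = q^3 - q^2 - 12*q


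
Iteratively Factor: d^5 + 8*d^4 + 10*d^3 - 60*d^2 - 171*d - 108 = (d + 1)*(d^4 + 7*d^3 + 3*d^2 - 63*d - 108) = (d + 1)*(d + 3)*(d^3 + 4*d^2 - 9*d - 36) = (d + 1)*(d + 3)*(d + 4)*(d^2 - 9) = (d - 3)*(d + 1)*(d + 3)*(d + 4)*(d + 3)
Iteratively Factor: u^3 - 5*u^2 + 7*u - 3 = (u - 3)*(u^2 - 2*u + 1) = (u - 3)*(u - 1)*(u - 1)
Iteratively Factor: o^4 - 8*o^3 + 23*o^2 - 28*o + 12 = (o - 1)*(o^3 - 7*o^2 + 16*o - 12) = (o - 3)*(o - 1)*(o^2 - 4*o + 4) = (o - 3)*(o - 2)*(o - 1)*(o - 2)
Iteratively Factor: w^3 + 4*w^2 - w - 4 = (w - 1)*(w^2 + 5*w + 4) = (w - 1)*(w + 4)*(w + 1)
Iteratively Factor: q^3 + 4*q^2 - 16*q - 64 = (q - 4)*(q^2 + 8*q + 16) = (q - 4)*(q + 4)*(q + 4)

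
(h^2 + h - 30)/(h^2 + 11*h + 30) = (h - 5)/(h + 5)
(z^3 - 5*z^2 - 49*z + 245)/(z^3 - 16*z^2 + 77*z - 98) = (z^2 + 2*z - 35)/(z^2 - 9*z + 14)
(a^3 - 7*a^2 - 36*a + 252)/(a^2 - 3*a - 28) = (a^2 - 36)/(a + 4)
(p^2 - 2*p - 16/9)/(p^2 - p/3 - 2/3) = (p - 8/3)/(p - 1)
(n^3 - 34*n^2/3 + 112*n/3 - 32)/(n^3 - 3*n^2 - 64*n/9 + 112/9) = 3*(n - 6)/(3*n + 7)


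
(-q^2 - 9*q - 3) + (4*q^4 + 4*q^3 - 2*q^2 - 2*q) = 4*q^4 + 4*q^3 - 3*q^2 - 11*q - 3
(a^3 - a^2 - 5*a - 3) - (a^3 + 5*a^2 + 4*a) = -6*a^2 - 9*a - 3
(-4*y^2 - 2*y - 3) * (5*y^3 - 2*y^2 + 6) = -20*y^5 - 2*y^4 - 11*y^3 - 18*y^2 - 12*y - 18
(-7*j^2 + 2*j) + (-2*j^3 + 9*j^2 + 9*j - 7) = -2*j^3 + 2*j^2 + 11*j - 7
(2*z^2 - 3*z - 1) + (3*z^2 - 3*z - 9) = 5*z^2 - 6*z - 10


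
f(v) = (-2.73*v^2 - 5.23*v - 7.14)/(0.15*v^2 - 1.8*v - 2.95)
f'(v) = (1.8 - 0.3*v)*(-2.73*v^2 - 5.23*v - 7.14)/(0.15*v^2 - 1.8*v - 2.95)^2 + (-5.46*v - 5.23)/(0.15*v^2 - 1.8*v - 2.95) = (5.6985*v^2 + 18.249*v + 2.5765)/(0.0225*v^4 - 0.54*v^3 + 2.355*v^2 + 10.62*v + 8.7025)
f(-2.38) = -4.65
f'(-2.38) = -1.80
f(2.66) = 6.05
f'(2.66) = 2.05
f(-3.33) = -4.25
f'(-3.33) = 0.23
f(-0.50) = 2.59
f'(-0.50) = -1.26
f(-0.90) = 3.84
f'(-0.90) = -6.32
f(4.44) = 10.54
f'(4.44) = 3.07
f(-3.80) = -4.41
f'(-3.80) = 0.42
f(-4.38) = -4.69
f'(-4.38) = 0.52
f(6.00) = 16.38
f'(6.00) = 4.55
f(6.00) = 16.38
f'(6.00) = 4.55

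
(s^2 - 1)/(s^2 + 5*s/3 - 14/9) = 9*(s^2 - 1)/(9*s^2 + 15*s - 14)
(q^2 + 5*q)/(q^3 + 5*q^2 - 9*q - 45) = q/(q^2 - 9)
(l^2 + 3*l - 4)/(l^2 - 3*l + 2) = (l + 4)/(l - 2)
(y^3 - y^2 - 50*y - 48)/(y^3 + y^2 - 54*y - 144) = (y + 1)/(y + 3)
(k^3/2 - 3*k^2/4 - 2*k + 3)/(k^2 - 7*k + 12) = (2*k^3 - 3*k^2 - 8*k + 12)/(4*(k^2 - 7*k + 12))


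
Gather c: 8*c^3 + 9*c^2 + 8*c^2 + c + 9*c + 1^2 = 8*c^3 + 17*c^2 + 10*c + 1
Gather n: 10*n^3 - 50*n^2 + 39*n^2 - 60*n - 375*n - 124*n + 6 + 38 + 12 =10*n^3 - 11*n^2 - 559*n + 56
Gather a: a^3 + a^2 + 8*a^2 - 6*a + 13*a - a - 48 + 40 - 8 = a^3 + 9*a^2 + 6*a - 16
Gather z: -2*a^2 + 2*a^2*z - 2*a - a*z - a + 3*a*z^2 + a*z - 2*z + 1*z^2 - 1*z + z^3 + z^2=-2*a^2 - 3*a + z^3 + z^2*(3*a + 2) + z*(2*a^2 - 3)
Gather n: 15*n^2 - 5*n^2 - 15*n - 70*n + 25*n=10*n^2 - 60*n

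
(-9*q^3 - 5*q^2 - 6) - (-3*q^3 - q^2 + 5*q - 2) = -6*q^3 - 4*q^2 - 5*q - 4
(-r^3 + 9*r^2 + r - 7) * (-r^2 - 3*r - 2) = r^5 - 6*r^4 - 26*r^3 - 14*r^2 + 19*r + 14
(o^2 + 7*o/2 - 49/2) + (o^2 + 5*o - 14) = 2*o^2 + 17*o/2 - 77/2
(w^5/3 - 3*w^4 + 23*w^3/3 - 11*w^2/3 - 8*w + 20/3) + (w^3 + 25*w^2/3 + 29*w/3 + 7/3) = w^5/3 - 3*w^4 + 26*w^3/3 + 14*w^2/3 + 5*w/3 + 9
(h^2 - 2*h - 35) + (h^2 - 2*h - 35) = 2*h^2 - 4*h - 70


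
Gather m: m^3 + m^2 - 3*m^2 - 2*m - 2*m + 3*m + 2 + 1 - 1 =m^3 - 2*m^2 - m + 2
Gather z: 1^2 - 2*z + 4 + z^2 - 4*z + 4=z^2 - 6*z + 9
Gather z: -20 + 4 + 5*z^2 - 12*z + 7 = 5*z^2 - 12*z - 9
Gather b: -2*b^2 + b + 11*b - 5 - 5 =-2*b^2 + 12*b - 10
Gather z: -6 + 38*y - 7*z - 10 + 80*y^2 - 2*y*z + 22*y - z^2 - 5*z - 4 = 80*y^2 + 60*y - z^2 + z*(-2*y - 12) - 20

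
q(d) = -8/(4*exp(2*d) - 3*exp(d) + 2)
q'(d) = -8*(-8*exp(2*d) + 3*exp(d))/(4*exp(2*d) - 3*exp(d) + 2)^2 = (64*exp(d) - 24)*exp(d)/(4*exp(2*d) - 3*exp(d) + 2)^2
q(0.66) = -0.72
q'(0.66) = 1.55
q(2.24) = -0.02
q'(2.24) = 0.05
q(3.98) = -0.00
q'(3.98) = 0.00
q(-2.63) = -4.43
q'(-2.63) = -0.43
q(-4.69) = -4.06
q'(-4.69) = -0.06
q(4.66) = -0.00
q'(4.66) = 0.00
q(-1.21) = -5.48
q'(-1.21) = -0.69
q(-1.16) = -5.51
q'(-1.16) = -0.58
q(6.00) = 0.00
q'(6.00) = 0.00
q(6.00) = 0.00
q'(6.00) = 0.00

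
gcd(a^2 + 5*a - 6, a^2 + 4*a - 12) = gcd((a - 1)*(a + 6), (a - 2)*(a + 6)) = a + 6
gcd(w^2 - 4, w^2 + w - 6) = w - 2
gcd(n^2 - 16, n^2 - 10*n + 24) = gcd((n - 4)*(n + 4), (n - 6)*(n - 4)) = n - 4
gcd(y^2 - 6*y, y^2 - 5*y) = y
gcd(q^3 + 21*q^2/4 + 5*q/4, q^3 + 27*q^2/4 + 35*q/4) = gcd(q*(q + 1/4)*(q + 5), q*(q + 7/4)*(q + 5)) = q^2 + 5*q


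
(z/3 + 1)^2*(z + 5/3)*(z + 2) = z^4/9 + 29*z^3/27 + 103*z^2/27 + 53*z/9 + 10/3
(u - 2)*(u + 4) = u^2 + 2*u - 8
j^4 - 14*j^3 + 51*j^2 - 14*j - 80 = (j - 8)*(j - 5)*(j - 2)*(j + 1)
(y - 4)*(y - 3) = y^2 - 7*y + 12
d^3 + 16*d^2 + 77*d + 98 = (d + 2)*(d + 7)^2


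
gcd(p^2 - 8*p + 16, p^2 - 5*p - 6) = 1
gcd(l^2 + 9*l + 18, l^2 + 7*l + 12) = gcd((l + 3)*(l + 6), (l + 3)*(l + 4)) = l + 3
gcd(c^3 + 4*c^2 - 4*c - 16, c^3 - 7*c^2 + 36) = c + 2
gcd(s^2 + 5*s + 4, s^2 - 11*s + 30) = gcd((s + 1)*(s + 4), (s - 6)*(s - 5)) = 1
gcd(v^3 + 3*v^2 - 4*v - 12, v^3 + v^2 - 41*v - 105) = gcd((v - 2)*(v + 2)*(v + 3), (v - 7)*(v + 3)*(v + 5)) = v + 3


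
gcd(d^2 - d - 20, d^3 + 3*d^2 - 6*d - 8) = d + 4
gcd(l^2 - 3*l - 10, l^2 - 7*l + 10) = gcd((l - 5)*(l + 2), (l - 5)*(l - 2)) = l - 5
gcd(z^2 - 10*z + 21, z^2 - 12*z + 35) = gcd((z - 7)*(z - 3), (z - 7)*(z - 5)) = z - 7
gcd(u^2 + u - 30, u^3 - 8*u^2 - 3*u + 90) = u - 5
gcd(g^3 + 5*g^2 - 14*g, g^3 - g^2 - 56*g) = g^2 + 7*g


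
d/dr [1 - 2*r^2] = -4*r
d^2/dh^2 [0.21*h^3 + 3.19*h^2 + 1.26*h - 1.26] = 1.26*h + 6.38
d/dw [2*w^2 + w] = 4*w + 1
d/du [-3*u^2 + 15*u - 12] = 15 - 6*u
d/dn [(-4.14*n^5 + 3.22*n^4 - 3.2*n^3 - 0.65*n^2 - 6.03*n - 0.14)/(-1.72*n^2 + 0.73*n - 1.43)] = (21.3624*n^6 - 23.1656*n^5 + 42.1568*n^4 - 23.0904*n^3 + 2.8819*n^2 + 1.3774*n + 8.7251)/(2.9584*n^4 - 2.5112*n^3 + 5.4521*n^2 - 2.0878*n + 2.0449)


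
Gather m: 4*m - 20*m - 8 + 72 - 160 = -16*m - 96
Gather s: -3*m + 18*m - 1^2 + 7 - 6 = 15*m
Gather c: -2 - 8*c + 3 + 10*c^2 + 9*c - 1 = 10*c^2 + c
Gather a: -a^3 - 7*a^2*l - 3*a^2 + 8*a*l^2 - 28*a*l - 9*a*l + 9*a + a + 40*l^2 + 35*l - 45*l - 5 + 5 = -a^3 + a^2*(-7*l - 3) + a*(8*l^2 - 37*l + 10) + 40*l^2 - 10*l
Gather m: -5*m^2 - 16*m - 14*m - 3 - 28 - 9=-5*m^2 - 30*m - 40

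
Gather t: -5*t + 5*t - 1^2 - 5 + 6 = 0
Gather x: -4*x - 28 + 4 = -4*x - 24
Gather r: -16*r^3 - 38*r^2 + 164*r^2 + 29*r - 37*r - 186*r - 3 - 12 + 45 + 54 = -16*r^3 + 126*r^2 - 194*r + 84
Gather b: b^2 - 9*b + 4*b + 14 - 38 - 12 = b^2 - 5*b - 36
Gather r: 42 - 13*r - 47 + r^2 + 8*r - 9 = r^2 - 5*r - 14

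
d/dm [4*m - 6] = 4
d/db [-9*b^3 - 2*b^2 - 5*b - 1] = -27*b^2 - 4*b - 5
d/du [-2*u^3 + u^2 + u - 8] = -6*u^2 + 2*u + 1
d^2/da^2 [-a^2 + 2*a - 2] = -2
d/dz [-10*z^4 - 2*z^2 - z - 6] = -40*z^3 - 4*z - 1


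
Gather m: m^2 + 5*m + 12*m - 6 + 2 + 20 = m^2 + 17*m + 16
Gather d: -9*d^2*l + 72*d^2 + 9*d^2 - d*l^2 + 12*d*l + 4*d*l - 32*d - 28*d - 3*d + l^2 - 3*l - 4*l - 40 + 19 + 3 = d^2*(81 - 9*l) + d*(-l^2 + 16*l - 63) + l^2 - 7*l - 18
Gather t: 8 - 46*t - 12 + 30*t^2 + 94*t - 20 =30*t^2 + 48*t - 24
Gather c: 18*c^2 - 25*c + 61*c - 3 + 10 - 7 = 18*c^2 + 36*c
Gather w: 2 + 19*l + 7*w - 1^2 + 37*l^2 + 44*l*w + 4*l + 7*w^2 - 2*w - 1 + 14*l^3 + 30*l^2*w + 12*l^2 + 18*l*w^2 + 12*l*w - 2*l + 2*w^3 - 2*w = 14*l^3 + 49*l^2 + 21*l + 2*w^3 + w^2*(18*l + 7) + w*(30*l^2 + 56*l + 3)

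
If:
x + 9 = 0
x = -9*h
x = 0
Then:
No Solution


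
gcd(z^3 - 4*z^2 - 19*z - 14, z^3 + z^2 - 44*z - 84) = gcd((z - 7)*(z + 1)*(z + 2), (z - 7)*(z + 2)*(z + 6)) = z^2 - 5*z - 14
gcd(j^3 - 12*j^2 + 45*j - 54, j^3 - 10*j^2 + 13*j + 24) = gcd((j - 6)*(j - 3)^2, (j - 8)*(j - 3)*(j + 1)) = j - 3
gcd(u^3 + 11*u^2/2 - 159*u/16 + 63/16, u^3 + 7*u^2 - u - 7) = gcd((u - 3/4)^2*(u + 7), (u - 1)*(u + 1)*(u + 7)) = u + 7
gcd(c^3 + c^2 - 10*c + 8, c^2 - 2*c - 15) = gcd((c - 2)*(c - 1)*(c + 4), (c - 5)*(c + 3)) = 1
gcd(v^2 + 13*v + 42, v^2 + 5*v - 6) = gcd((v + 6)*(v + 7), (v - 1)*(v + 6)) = v + 6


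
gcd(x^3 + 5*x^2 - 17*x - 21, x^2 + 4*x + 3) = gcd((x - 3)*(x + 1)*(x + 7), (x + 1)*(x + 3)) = x + 1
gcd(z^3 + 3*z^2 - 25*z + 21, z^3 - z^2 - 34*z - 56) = 1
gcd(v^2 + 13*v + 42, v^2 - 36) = v + 6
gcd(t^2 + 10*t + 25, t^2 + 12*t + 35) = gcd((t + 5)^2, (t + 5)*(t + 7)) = t + 5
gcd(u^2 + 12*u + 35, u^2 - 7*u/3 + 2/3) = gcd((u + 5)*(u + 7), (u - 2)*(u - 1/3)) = 1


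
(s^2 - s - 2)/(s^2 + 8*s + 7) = (s - 2)/(s + 7)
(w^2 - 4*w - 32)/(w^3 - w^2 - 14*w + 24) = (w - 8)/(w^2 - 5*w + 6)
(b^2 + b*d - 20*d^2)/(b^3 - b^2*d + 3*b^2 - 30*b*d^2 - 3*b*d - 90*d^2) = (b - 4*d)/(b^2 - 6*b*d + 3*b - 18*d)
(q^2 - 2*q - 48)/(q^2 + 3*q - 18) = (q - 8)/(q - 3)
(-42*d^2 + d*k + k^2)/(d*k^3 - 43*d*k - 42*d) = (42*d^2 - d*k - k^2)/(d*(-k^3 + 43*k + 42))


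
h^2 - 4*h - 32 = (h - 8)*(h + 4)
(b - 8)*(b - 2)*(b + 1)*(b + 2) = b^4 - 7*b^3 - 12*b^2 + 28*b + 32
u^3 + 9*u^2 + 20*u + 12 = (u + 1)*(u + 2)*(u + 6)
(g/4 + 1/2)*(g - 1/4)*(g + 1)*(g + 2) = g^4/4 + 19*g^3/16 + 27*g^2/16 + g/2 - 1/4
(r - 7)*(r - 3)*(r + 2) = r^3 - 8*r^2 + r + 42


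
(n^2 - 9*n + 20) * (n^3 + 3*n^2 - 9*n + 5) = n^5 - 6*n^4 - 16*n^3 + 146*n^2 - 225*n + 100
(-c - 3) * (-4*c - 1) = 4*c^2 + 13*c + 3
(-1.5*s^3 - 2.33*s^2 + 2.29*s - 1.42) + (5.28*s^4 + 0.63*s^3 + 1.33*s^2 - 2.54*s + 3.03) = 5.28*s^4 - 0.87*s^3 - 1.0*s^2 - 0.25*s + 1.61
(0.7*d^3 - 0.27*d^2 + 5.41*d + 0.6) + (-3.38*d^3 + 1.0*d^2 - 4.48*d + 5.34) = -2.68*d^3 + 0.73*d^2 + 0.93*d + 5.94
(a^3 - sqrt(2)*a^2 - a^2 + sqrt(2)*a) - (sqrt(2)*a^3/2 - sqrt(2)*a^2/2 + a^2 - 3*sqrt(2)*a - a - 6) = -sqrt(2)*a^3/2 + a^3 - 2*a^2 - sqrt(2)*a^2/2 + a + 4*sqrt(2)*a + 6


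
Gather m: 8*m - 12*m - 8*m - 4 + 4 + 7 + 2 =9 - 12*m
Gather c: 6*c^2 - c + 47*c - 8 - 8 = 6*c^2 + 46*c - 16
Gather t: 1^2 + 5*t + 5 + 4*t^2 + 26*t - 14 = 4*t^2 + 31*t - 8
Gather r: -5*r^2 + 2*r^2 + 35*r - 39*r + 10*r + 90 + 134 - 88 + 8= -3*r^2 + 6*r + 144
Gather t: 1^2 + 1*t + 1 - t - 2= 0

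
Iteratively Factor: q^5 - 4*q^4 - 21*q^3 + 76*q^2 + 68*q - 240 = (q - 3)*(q^4 - q^3 - 24*q^2 + 4*q + 80) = (q - 3)*(q - 2)*(q^3 + q^2 - 22*q - 40) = (q - 5)*(q - 3)*(q - 2)*(q^2 + 6*q + 8) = (q - 5)*(q - 3)*(q - 2)*(q + 4)*(q + 2)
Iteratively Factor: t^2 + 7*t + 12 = (t + 3)*(t + 4)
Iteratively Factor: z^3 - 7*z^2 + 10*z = (z - 5)*(z^2 - 2*z) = z*(z - 5)*(z - 2)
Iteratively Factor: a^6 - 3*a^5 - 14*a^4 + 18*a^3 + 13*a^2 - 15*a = (a)*(a^5 - 3*a^4 - 14*a^3 + 18*a^2 + 13*a - 15) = a*(a - 1)*(a^4 - 2*a^3 - 16*a^2 + 2*a + 15) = a*(a - 5)*(a - 1)*(a^3 + 3*a^2 - a - 3) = a*(a - 5)*(a - 1)*(a + 1)*(a^2 + 2*a - 3) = a*(a - 5)*(a - 1)*(a + 1)*(a + 3)*(a - 1)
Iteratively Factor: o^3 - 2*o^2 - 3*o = (o + 1)*(o^2 - 3*o) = o*(o + 1)*(o - 3)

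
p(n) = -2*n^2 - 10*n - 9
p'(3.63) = -24.52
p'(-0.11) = -9.56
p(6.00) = -141.00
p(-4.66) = -5.83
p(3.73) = -74.13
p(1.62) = -30.45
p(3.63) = -71.65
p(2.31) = -42.77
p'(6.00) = -34.00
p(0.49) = -14.38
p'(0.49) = -11.96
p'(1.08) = -14.32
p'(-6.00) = 14.00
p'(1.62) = -16.48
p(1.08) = -22.13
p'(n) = -4*n - 10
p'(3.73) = -24.92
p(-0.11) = -7.92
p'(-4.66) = 8.64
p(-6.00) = -21.00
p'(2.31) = -19.24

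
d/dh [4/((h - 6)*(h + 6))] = -8*h/(h^4 - 72*h^2 + 1296)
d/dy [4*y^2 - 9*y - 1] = 8*y - 9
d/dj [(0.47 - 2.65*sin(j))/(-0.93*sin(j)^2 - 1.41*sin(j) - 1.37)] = (-2.4645*sin(j)^2 + 0.8742*sin(j) + 4.2932)*cos(j)/(0.8649*sin(j)^4 + 2.6226*sin(j)^3 + 4.5363*sin(j)^2 + 3.8634*sin(j) + 1.8769)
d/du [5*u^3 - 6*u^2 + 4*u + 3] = 15*u^2 - 12*u + 4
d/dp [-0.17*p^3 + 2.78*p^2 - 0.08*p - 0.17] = -0.51*p^2 + 5.56*p - 0.08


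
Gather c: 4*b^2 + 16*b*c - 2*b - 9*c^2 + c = 4*b^2 - 2*b - 9*c^2 + c*(16*b + 1)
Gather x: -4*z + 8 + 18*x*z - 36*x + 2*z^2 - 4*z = x*(18*z - 36) + 2*z^2 - 8*z + 8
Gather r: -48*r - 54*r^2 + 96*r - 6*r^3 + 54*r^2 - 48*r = -6*r^3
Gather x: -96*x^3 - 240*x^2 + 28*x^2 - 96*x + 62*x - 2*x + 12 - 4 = -96*x^3 - 212*x^2 - 36*x + 8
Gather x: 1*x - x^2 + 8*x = -x^2 + 9*x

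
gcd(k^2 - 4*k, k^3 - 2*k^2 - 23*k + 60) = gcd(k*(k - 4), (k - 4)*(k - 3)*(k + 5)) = k - 4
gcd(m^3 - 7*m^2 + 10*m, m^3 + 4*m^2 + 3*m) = m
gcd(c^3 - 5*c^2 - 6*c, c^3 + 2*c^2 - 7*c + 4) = 1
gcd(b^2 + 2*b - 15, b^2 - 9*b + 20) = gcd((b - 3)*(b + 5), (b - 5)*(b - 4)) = 1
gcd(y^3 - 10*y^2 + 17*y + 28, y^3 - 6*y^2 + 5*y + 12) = y^2 - 3*y - 4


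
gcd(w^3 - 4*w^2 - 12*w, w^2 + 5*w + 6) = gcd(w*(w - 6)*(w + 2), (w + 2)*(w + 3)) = w + 2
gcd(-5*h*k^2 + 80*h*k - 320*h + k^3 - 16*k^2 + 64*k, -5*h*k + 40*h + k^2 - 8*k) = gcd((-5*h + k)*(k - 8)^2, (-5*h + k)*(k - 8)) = 5*h*k - 40*h - k^2 + 8*k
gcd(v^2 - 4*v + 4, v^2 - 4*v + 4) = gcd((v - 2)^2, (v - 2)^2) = v^2 - 4*v + 4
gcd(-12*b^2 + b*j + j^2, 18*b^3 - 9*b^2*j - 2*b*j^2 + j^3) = 3*b - j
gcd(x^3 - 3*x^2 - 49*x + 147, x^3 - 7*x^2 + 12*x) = x - 3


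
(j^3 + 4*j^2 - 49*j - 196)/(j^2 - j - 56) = (j^2 - 3*j - 28)/(j - 8)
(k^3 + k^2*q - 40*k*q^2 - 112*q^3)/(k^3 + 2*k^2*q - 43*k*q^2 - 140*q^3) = (k + 4*q)/(k + 5*q)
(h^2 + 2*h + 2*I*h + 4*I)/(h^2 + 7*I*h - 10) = (h + 2)/(h + 5*I)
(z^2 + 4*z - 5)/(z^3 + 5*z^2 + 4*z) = (z^2 + 4*z - 5)/(z*(z^2 + 5*z + 4))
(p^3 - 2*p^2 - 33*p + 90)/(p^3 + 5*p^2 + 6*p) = (p^3 - 2*p^2 - 33*p + 90)/(p*(p^2 + 5*p + 6))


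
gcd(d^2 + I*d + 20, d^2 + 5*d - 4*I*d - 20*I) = d - 4*I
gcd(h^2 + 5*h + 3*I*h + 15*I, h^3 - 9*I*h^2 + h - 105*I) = h + 3*I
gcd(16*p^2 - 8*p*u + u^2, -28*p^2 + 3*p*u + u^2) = 4*p - u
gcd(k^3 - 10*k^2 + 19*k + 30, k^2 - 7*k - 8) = k + 1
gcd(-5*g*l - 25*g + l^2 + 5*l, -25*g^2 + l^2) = 5*g - l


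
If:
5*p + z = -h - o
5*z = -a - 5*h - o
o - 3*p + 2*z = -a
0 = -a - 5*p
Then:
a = -20*z/31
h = -21*z/31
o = -30*z/31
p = 4*z/31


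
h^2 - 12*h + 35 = (h - 7)*(h - 5)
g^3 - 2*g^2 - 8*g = g*(g - 4)*(g + 2)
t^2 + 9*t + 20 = (t + 4)*(t + 5)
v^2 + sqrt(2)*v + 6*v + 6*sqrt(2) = (v + 6)*(v + sqrt(2))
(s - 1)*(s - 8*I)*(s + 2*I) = s^3 - s^2 - 6*I*s^2 + 16*s + 6*I*s - 16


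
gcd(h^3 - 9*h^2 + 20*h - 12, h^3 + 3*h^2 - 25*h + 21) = h - 1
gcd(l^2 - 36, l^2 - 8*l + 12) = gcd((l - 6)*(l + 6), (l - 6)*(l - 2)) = l - 6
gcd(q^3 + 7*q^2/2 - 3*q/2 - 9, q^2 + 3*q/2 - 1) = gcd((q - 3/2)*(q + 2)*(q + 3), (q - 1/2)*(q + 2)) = q + 2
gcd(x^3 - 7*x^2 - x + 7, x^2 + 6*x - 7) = x - 1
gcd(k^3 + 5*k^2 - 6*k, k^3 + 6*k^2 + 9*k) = k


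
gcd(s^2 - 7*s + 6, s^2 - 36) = s - 6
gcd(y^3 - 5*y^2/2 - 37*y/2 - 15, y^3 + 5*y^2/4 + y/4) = y + 1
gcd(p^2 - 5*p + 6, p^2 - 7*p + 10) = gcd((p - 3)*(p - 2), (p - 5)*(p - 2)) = p - 2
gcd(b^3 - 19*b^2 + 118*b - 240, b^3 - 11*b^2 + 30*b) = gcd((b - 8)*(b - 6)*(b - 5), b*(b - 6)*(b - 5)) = b^2 - 11*b + 30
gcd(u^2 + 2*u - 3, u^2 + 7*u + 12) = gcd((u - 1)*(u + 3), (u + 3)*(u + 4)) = u + 3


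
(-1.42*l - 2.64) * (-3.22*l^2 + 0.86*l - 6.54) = 4.5724*l^3 + 7.2796*l^2 + 7.0164*l + 17.2656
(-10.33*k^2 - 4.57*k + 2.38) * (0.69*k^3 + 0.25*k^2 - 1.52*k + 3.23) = -7.1277*k^5 - 5.7358*k^4 + 16.2013*k^3 - 25.8245*k^2 - 18.3787*k + 7.6874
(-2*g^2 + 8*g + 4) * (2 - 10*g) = 20*g^3 - 84*g^2 - 24*g + 8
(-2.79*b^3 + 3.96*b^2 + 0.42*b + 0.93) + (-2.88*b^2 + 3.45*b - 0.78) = -2.79*b^3 + 1.08*b^2 + 3.87*b + 0.15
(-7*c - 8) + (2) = -7*c - 6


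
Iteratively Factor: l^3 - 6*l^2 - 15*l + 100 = (l - 5)*(l^2 - l - 20) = (l - 5)*(l + 4)*(l - 5)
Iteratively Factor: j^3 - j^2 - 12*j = (j - 4)*(j^2 + 3*j) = (j - 4)*(j + 3)*(j)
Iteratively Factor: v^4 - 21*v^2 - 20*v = (v)*(v^3 - 21*v - 20) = v*(v - 5)*(v^2 + 5*v + 4) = v*(v - 5)*(v + 4)*(v + 1)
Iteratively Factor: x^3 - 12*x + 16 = (x - 2)*(x^2 + 2*x - 8) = (x - 2)^2*(x + 4)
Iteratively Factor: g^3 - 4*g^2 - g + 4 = (g + 1)*(g^2 - 5*g + 4) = (g - 1)*(g + 1)*(g - 4)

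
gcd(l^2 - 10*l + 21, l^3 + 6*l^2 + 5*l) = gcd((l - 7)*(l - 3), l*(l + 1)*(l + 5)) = 1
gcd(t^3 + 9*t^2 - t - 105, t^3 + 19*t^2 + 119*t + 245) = t^2 + 12*t + 35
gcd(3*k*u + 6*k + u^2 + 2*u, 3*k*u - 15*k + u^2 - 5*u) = 3*k + u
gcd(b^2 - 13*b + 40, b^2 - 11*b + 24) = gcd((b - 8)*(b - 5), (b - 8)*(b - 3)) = b - 8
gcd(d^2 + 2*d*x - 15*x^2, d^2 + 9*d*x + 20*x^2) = d + 5*x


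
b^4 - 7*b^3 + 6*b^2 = b^2*(b - 6)*(b - 1)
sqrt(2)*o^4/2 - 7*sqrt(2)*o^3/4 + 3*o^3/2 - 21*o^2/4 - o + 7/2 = (o - 7/2)*(o - sqrt(2)/2)*(o + sqrt(2))*(sqrt(2)*o/2 + 1)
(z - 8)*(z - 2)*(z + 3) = z^3 - 7*z^2 - 14*z + 48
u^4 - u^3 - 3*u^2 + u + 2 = (u - 2)*(u - 1)*(u + 1)^2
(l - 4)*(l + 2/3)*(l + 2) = l^3 - 4*l^2/3 - 28*l/3 - 16/3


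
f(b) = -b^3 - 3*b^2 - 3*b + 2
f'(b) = -3*b^2 - 6*b - 3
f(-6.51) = 170.28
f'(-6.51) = -91.08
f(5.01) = -214.08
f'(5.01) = -108.36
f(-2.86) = 9.43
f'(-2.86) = -10.38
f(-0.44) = 2.82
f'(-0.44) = -0.94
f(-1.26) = 3.02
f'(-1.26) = -0.20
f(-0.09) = 2.25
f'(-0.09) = -2.48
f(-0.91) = 3.00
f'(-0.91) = -0.02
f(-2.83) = 9.13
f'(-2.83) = -10.05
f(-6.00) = 128.00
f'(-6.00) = -75.00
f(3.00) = -61.00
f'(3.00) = -48.00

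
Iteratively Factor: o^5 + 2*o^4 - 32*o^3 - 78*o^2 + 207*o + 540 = (o + 3)*(o^4 - o^3 - 29*o^2 + 9*o + 180) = (o + 3)^2*(o^3 - 4*o^2 - 17*o + 60) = (o - 3)*(o + 3)^2*(o^2 - o - 20) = (o - 5)*(o - 3)*(o + 3)^2*(o + 4)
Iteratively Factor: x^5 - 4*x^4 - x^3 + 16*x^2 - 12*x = (x - 2)*(x^4 - 2*x^3 - 5*x^2 + 6*x) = x*(x - 2)*(x^3 - 2*x^2 - 5*x + 6) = x*(x - 2)*(x + 2)*(x^2 - 4*x + 3) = x*(x - 3)*(x - 2)*(x + 2)*(x - 1)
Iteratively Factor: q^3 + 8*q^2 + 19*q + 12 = (q + 1)*(q^2 + 7*q + 12) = (q + 1)*(q + 3)*(q + 4)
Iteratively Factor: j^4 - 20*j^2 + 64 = (j + 2)*(j^3 - 2*j^2 - 16*j + 32) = (j + 2)*(j + 4)*(j^2 - 6*j + 8) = (j - 2)*(j + 2)*(j + 4)*(j - 4)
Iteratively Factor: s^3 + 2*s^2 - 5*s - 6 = (s + 1)*(s^2 + s - 6) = (s - 2)*(s + 1)*(s + 3)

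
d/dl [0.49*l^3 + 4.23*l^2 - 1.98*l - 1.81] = 1.47*l^2 + 8.46*l - 1.98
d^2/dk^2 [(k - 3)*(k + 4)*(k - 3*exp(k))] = -3*k^2*exp(k) - 15*k*exp(k) + 6*k + 24*exp(k) + 2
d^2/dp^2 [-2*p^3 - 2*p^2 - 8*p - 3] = -12*p - 4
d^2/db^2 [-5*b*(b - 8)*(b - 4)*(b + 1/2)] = -60*b^2 + 345*b - 260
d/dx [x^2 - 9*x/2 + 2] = 2*x - 9/2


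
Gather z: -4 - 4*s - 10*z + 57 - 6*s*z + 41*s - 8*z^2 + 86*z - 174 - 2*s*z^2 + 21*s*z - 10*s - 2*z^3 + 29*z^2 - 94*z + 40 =27*s - 2*z^3 + z^2*(21 - 2*s) + z*(15*s - 18) - 81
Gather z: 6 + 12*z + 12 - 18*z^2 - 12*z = 18 - 18*z^2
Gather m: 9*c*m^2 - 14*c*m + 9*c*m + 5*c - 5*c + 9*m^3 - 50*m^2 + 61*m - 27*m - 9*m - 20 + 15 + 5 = 9*m^3 + m^2*(9*c - 50) + m*(25 - 5*c)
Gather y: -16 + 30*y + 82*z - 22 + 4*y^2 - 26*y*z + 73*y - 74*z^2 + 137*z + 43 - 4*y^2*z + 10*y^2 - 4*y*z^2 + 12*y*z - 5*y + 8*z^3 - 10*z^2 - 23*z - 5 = y^2*(14 - 4*z) + y*(-4*z^2 - 14*z + 98) + 8*z^3 - 84*z^2 + 196*z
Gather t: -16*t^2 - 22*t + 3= -16*t^2 - 22*t + 3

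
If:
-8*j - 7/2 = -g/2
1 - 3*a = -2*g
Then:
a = 32*j/3 + 5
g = 16*j + 7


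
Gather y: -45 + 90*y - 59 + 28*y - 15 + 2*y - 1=120*y - 120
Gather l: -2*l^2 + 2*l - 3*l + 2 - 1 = -2*l^2 - l + 1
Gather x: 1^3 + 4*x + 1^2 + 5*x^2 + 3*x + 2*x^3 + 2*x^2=2*x^3 + 7*x^2 + 7*x + 2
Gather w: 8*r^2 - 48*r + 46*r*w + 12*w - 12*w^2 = 8*r^2 - 48*r - 12*w^2 + w*(46*r + 12)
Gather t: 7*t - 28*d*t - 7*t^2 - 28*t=-7*t^2 + t*(-28*d - 21)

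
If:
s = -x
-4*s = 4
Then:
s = -1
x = 1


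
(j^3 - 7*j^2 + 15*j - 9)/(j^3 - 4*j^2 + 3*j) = (j - 3)/j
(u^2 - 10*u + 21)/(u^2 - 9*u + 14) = (u - 3)/(u - 2)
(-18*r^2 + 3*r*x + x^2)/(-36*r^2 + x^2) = (-3*r + x)/(-6*r + x)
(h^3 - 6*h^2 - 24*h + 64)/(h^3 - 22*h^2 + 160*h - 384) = (h^2 + 2*h - 8)/(h^2 - 14*h + 48)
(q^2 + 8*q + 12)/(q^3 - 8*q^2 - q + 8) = (q^2 + 8*q + 12)/(q^3 - 8*q^2 - q + 8)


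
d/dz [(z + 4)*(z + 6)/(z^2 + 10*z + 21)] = 6*(-z - 5)/(z^4 + 20*z^3 + 142*z^2 + 420*z + 441)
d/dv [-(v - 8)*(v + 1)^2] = 3*(5 - v)*(v + 1)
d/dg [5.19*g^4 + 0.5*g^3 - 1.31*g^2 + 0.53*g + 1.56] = 20.76*g^3 + 1.5*g^2 - 2.62*g + 0.53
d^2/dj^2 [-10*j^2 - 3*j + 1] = -20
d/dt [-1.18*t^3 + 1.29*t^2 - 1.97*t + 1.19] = -3.54*t^2 + 2.58*t - 1.97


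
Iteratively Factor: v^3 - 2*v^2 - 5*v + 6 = (v - 3)*(v^2 + v - 2) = (v - 3)*(v - 1)*(v + 2)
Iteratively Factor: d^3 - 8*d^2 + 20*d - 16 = (d - 2)*(d^2 - 6*d + 8) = (d - 2)^2*(d - 4)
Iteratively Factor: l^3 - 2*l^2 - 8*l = (l)*(l^2 - 2*l - 8) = l*(l + 2)*(l - 4)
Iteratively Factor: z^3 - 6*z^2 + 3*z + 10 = (z - 2)*(z^2 - 4*z - 5) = (z - 2)*(z + 1)*(z - 5)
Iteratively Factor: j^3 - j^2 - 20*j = (j)*(j^2 - j - 20) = j*(j + 4)*(j - 5)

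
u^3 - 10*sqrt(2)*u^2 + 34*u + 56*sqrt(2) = (u - 7*sqrt(2))*(u - 4*sqrt(2))*(u + sqrt(2))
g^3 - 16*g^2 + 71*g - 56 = (g - 8)*(g - 7)*(g - 1)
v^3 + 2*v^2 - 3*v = v*(v - 1)*(v + 3)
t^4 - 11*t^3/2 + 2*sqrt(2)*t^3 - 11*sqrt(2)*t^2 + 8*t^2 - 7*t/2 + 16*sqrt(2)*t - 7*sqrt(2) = (t - 7/2)*(t - 1)^2*(t + 2*sqrt(2))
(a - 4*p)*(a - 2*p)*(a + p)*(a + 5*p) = a^4 - 23*a^2*p^2 + 18*a*p^3 + 40*p^4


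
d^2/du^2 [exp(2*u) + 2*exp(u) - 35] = (4*exp(u) + 2)*exp(u)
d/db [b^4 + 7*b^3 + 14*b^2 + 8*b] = 4*b^3 + 21*b^2 + 28*b + 8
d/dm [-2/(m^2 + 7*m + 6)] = 2*(2*m + 7)/(m^2 + 7*m + 6)^2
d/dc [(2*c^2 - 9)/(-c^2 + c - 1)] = (2*c^2 - 22*c + 9)/(c^4 - 2*c^3 + 3*c^2 - 2*c + 1)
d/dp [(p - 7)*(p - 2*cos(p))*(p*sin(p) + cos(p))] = p*(p - 7)*(p - 2*cos(p))*cos(p) + (p - 7)*(p*sin(p) + cos(p))*(2*sin(p) + 1) + (p - 2*cos(p))*(p*sin(p) + cos(p))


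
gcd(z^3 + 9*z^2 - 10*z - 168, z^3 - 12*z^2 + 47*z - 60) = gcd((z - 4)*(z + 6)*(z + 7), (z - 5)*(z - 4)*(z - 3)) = z - 4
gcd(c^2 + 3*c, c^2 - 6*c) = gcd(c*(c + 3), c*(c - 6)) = c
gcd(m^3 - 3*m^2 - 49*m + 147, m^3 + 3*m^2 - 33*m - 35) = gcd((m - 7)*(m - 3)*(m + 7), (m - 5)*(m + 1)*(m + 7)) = m + 7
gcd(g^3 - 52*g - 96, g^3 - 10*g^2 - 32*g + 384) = g^2 - 2*g - 48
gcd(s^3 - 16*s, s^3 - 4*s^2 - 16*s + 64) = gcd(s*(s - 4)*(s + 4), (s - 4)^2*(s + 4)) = s^2 - 16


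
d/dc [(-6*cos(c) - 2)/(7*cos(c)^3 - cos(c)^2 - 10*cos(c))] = 4*(-21*cos(c)^3 - 9*cos(c)^2 + cos(c) + 5)*sin(c)/((7*sin(c)^2 + cos(c) + 3)^2*cos(c)^2)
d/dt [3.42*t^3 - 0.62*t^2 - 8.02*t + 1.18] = 10.26*t^2 - 1.24*t - 8.02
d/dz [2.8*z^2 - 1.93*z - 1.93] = 5.6*z - 1.93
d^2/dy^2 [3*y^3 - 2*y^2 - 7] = 18*y - 4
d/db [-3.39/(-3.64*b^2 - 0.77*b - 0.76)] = (-24.6792*b - 2.6103)/(3.64*b^2 + 0.77*b + 0.76)^2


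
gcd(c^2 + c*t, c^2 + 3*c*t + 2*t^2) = c + t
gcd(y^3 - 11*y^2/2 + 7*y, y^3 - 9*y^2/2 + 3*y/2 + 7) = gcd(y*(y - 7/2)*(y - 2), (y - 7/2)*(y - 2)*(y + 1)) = y^2 - 11*y/2 + 7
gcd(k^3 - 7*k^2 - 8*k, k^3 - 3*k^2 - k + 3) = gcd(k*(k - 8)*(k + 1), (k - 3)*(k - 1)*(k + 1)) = k + 1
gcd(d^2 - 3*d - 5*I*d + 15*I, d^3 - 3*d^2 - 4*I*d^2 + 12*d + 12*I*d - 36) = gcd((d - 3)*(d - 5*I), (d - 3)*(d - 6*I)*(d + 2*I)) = d - 3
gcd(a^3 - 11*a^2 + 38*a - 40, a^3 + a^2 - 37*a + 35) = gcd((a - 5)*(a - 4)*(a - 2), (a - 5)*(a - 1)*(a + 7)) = a - 5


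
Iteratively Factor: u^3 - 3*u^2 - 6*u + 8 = (u - 1)*(u^2 - 2*u - 8) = (u - 4)*(u - 1)*(u + 2)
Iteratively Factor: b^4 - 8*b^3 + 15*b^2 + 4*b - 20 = (b - 2)*(b^3 - 6*b^2 + 3*b + 10) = (b - 2)*(b + 1)*(b^2 - 7*b + 10) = (b - 2)^2*(b + 1)*(b - 5)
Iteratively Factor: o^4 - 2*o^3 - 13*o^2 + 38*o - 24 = (o + 4)*(o^3 - 6*o^2 + 11*o - 6) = (o - 2)*(o + 4)*(o^2 - 4*o + 3) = (o - 2)*(o - 1)*(o + 4)*(o - 3)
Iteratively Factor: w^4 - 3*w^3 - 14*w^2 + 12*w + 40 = (w + 2)*(w^3 - 5*w^2 - 4*w + 20) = (w + 2)^2*(w^2 - 7*w + 10) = (w - 5)*(w + 2)^2*(w - 2)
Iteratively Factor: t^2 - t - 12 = (t - 4)*(t + 3)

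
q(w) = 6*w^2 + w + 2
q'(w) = 12*w + 1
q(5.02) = 158.22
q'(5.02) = 61.24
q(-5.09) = 152.36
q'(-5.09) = -60.08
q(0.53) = 4.22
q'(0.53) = 7.36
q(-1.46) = 13.33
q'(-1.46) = -16.52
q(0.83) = 6.96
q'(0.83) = 10.96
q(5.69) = 201.95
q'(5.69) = 69.28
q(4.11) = 107.46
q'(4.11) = 50.32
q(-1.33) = 11.28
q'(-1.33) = -14.96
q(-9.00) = 479.00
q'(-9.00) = -107.00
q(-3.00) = 53.00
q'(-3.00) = -35.00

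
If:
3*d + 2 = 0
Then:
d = -2/3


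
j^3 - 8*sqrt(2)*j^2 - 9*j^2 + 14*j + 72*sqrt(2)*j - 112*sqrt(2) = (j - 7)*(j - 2)*(j - 8*sqrt(2))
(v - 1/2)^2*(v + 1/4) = v^3 - 3*v^2/4 + 1/16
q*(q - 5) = q^2 - 5*q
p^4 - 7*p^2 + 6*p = p*(p - 2)*(p - 1)*(p + 3)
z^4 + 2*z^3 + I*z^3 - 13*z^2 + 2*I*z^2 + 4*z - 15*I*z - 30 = (z - 3)*(z + 5)*(z - I)*(z + 2*I)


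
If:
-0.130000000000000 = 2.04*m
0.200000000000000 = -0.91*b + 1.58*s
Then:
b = 1.73626373626374*s - 0.21978021978022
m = -0.06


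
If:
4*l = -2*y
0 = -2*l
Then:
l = 0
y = 0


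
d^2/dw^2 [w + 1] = 0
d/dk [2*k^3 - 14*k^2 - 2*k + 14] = 6*k^2 - 28*k - 2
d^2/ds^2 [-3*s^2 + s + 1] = -6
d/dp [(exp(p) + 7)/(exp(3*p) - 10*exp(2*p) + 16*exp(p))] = (-2*exp(3*p) - 11*exp(2*p) + 140*exp(p) - 112)*exp(-p)/(exp(4*p) - 20*exp(3*p) + 132*exp(2*p) - 320*exp(p) + 256)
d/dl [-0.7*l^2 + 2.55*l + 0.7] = 2.55 - 1.4*l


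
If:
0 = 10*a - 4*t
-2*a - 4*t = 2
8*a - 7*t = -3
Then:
No Solution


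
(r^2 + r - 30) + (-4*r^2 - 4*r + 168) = -3*r^2 - 3*r + 138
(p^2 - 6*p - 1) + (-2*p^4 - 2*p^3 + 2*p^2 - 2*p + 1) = -2*p^4 - 2*p^3 + 3*p^2 - 8*p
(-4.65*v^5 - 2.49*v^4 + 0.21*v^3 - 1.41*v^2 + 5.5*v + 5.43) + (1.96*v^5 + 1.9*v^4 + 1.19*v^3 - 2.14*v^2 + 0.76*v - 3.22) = -2.69*v^5 - 0.59*v^4 + 1.4*v^3 - 3.55*v^2 + 6.26*v + 2.21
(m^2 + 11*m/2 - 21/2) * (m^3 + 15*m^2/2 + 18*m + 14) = m^5 + 13*m^4 + 195*m^3/4 + 137*m^2/4 - 112*m - 147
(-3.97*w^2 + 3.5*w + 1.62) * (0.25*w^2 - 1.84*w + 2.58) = -0.9925*w^4 + 8.1798*w^3 - 16.2776*w^2 + 6.0492*w + 4.1796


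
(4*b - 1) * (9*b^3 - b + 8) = 36*b^4 - 9*b^3 - 4*b^2 + 33*b - 8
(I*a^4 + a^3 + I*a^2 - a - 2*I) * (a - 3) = I*a^5 + a^4 - 3*I*a^4 - 3*a^3 + I*a^3 - a^2 - 3*I*a^2 + 3*a - 2*I*a + 6*I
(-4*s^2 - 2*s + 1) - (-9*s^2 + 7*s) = 5*s^2 - 9*s + 1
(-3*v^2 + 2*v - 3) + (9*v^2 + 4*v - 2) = 6*v^2 + 6*v - 5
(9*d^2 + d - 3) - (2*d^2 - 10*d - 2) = 7*d^2 + 11*d - 1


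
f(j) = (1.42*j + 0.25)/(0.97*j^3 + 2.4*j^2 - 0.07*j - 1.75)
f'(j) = (1.42*j + 0.25)*(-2.91*j^2 - 4.8*j + 0.07)/(0.97*j^3 + 2.4*j^2 - 0.07*j - 1.75)^2 + 1.42/(0.97*j^3 + 2.4*j^2 - 0.07*j - 1.75)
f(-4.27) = 0.18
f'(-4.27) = 0.13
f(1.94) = 0.21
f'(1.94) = -0.20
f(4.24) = 0.05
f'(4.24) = -0.02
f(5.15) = 0.04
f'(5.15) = -0.01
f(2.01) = 0.20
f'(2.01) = -0.18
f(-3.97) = 0.22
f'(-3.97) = 0.18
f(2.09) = 0.18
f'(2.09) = -0.16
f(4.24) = 0.05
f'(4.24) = -0.02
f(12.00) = 0.01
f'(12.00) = -0.00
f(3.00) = 0.10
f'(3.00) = -0.06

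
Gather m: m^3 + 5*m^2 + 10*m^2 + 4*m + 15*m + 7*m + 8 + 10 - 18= m^3 + 15*m^2 + 26*m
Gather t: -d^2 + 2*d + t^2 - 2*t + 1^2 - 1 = -d^2 + 2*d + t^2 - 2*t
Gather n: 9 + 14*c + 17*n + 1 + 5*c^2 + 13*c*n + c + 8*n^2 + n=5*c^2 + 15*c + 8*n^2 + n*(13*c + 18) + 10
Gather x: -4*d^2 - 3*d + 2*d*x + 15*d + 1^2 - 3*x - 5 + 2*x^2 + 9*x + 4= -4*d^2 + 12*d + 2*x^2 + x*(2*d + 6)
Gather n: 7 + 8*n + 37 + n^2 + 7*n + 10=n^2 + 15*n + 54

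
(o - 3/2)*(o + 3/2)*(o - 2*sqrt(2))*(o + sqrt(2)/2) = o^4 - 3*sqrt(2)*o^3/2 - 17*o^2/4 + 27*sqrt(2)*o/8 + 9/2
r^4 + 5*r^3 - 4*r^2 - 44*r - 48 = (r - 3)*(r + 2)^2*(r + 4)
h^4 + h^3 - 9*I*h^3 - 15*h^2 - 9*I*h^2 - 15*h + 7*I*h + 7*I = (h + 1)*(h - 7*I)*(h - I)^2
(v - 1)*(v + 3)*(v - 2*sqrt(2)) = v^3 - 2*sqrt(2)*v^2 + 2*v^2 - 4*sqrt(2)*v - 3*v + 6*sqrt(2)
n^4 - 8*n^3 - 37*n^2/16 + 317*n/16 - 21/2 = (n - 8)*(n - 1)*(n - 3/4)*(n + 7/4)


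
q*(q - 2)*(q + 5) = q^3 + 3*q^2 - 10*q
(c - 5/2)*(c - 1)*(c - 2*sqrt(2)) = c^3 - 7*c^2/2 - 2*sqrt(2)*c^2 + 5*c/2 + 7*sqrt(2)*c - 5*sqrt(2)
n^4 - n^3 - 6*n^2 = n^2*(n - 3)*(n + 2)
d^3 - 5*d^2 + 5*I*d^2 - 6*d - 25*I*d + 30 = (d - 5)*(d + 2*I)*(d + 3*I)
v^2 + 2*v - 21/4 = (v - 3/2)*(v + 7/2)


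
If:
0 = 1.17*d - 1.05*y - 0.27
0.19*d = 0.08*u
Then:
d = 0.897435897435897*y + 0.230769230769231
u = 2.13141025641026*y + 0.548076923076923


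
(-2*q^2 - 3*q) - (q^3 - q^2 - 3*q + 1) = -q^3 - q^2 - 1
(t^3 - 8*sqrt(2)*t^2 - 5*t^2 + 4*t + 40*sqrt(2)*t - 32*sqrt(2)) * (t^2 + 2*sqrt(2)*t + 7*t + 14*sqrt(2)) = t^5 - 6*sqrt(2)*t^4 + 2*t^4 - 63*t^3 - 12*sqrt(2)*t^3 - 36*t^2 + 186*sqrt(2)*t^2 - 168*sqrt(2)*t + 992*t - 896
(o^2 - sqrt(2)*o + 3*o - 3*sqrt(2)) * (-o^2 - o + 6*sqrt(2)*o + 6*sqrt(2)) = -o^4 - 4*o^3 + 7*sqrt(2)*o^3 - 15*o^2 + 28*sqrt(2)*o^2 - 48*o + 21*sqrt(2)*o - 36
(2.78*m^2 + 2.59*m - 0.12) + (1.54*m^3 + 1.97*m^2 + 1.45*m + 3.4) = 1.54*m^3 + 4.75*m^2 + 4.04*m + 3.28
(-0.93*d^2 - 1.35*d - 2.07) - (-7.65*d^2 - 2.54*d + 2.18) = 6.72*d^2 + 1.19*d - 4.25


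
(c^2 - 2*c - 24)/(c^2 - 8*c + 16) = (c^2 - 2*c - 24)/(c^2 - 8*c + 16)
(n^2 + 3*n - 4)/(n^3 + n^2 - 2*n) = (n + 4)/(n*(n + 2))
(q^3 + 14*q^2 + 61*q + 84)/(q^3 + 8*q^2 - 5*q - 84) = (q + 3)/(q - 3)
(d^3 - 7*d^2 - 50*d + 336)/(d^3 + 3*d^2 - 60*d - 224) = (d - 6)/(d + 4)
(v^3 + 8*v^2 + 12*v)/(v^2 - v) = (v^2 + 8*v + 12)/(v - 1)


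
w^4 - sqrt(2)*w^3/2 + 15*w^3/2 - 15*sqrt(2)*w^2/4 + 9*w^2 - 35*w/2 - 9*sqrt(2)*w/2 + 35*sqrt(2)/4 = (w - 1)*(w + 7/2)*(w + 5)*(w - sqrt(2)/2)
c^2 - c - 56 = (c - 8)*(c + 7)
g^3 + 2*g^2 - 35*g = g*(g - 5)*(g + 7)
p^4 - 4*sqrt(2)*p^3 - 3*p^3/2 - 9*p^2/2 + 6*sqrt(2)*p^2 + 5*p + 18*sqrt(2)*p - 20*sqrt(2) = (p - 5/2)*(p - 1)*(p + 2)*(p - 4*sqrt(2))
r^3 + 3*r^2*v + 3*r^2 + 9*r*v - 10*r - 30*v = (r - 2)*(r + 5)*(r + 3*v)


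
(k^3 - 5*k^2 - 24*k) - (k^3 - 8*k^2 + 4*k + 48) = 3*k^2 - 28*k - 48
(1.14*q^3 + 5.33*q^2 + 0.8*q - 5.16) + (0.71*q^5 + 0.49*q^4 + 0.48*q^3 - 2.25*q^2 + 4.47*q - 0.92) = 0.71*q^5 + 0.49*q^4 + 1.62*q^3 + 3.08*q^2 + 5.27*q - 6.08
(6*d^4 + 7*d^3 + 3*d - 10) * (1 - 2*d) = -12*d^5 - 8*d^4 + 7*d^3 - 6*d^2 + 23*d - 10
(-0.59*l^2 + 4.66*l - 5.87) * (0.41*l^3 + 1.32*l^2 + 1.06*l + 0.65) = -0.2419*l^5 + 1.1318*l^4 + 3.1191*l^3 - 3.1923*l^2 - 3.1932*l - 3.8155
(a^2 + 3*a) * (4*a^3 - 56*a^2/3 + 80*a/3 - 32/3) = 4*a^5 - 20*a^4/3 - 88*a^3/3 + 208*a^2/3 - 32*a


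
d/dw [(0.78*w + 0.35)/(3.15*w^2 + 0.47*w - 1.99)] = (2.457*w^2 + 0.3666*w - (0.78*w + 0.35)*(6.3*w + 0.47) - 1.5522)/(3.15*w^2 + 0.47*w - 1.99)^2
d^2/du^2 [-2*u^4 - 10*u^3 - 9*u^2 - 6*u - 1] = -24*u^2 - 60*u - 18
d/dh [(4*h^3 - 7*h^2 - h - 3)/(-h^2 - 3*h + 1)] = 2*(-2*h^4 - 12*h^3 + 16*h^2 - 10*h - 5)/(h^4 + 6*h^3 + 7*h^2 - 6*h + 1)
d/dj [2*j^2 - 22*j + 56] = 4*j - 22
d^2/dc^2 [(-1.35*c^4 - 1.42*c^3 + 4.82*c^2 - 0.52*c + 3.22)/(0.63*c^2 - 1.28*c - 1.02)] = (-1.07163*c^6 + 6.53184*c^5 - 8.06598*c^4 - 27.31808*c^3 - 1.726092*c^2 - 26.448768*c + 26.07692)/(0.250047*c^6 - 1.524096*c^5 + 1.882062*c^4 + 2.838016*c^3 - 3.047148*c^2 - 3.995136*c - 1.061208)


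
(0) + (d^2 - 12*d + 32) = d^2 - 12*d + 32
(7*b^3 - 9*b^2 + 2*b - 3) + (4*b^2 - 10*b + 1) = 7*b^3 - 5*b^2 - 8*b - 2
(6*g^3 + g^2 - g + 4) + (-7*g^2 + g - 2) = 6*g^3 - 6*g^2 + 2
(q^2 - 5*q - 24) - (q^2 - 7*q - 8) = 2*q - 16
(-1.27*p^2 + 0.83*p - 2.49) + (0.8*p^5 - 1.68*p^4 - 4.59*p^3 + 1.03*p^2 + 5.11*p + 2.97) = 0.8*p^5 - 1.68*p^4 - 4.59*p^3 - 0.24*p^2 + 5.94*p + 0.48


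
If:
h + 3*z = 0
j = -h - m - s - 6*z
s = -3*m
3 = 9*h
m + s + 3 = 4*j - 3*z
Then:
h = 1/3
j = 3/5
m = 2/15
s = -2/5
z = -1/9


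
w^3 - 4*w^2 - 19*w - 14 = (w - 7)*(w + 1)*(w + 2)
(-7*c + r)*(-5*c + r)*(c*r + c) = 35*c^3*r + 35*c^3 - 12*c^2*r^2 - 12*c^2*r + c*r^3 + c*r^2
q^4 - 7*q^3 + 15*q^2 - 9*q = q*(q - 3)^2*(q - 1)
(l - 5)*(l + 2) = l^2 - 3*l - 10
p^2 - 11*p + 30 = (p - 6)*(p - 5)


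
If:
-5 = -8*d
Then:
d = 5/8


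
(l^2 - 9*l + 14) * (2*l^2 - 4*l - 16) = 2*l^4 - 22*l^3 + 48*l^2 + 88*l - 224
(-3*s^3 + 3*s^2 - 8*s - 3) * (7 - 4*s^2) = 12*s^5 - 12*s^4 + 11*s^3 + 33*s^2 - 56*s - 21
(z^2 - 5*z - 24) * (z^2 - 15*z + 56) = z^4 - 20*z^3 + 107*z^2 + 80*z - 1344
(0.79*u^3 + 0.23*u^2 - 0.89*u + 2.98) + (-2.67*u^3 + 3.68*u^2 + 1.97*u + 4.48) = -1.88*u^3 + 3.91*u^2 + 1.08*u + 7.46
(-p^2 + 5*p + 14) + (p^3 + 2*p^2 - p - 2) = p^3 + p^2 + 4*p + 12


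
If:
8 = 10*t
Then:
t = 4/5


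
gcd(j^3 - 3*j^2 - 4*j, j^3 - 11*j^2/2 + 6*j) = j^2 - 4*j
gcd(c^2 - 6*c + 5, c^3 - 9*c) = 1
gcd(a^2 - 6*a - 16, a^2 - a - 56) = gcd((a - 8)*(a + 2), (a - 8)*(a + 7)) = a - 8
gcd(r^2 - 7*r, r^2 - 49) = r - 7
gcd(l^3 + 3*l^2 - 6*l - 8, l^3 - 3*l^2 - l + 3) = l + 1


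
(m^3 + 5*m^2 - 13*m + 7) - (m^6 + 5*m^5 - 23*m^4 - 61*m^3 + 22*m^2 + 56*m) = -m^6 - 5*m^5 + 23*m^4 + 62*m^3 - 17*m^2 - 69*m + 7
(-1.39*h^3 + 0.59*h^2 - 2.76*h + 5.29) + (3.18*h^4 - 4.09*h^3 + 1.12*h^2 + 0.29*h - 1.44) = 3.18*h^4 - 5.48*h^3 + 1.71*h^2 - 2.47*h + 3.85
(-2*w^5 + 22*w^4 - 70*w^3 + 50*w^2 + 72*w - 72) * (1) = -2*w^5 + 22*w^4 - 70*w^3 + 50*w^2 + 72*w - 72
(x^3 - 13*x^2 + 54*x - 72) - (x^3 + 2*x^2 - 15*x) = -15*x^2 + 69*x - 72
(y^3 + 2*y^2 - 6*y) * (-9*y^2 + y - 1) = -9*y^5 - 17*y^4 + 55*y^3 - 8*y^2 + 6*y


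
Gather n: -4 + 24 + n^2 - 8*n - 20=n^2 - 8*n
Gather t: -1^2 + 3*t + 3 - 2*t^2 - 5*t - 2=-2*t^2 - 2*t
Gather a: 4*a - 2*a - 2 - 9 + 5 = 2*a - 6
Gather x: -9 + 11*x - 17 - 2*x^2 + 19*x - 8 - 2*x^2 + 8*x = -4*x^2 + 38*x - 34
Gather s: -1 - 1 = -2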